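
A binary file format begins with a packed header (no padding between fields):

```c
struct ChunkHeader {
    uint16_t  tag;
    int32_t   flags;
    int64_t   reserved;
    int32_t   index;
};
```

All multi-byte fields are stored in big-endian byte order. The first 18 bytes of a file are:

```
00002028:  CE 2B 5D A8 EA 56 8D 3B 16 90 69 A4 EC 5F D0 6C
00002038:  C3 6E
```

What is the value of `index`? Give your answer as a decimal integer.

`index` follows `tag` (2 B), `flags` (4 B), `reserved` (8 B), so it starts at offset 2 + 4 + 8 = 14 and occupies 4 bytes.
Bytes at offsets 14..17: D0 6C C3 6E.
In big-endian order the high byte comes first in memory.
The bytes are already most-significant first: 0xD06CC36E.
Top bit is set, so as a signed 32-bit value this is 0xD06CC36E − 2^32 = -798178450.

-798178450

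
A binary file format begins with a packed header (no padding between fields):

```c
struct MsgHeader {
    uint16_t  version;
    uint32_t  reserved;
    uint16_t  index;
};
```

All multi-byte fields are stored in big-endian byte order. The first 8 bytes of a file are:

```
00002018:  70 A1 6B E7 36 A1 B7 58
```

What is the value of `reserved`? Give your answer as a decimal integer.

`reserved` follows `version` (2 bytes), so it starts at byte offset 2 and occupies 4 bytes.
Bytes at offsets 2..5: 6B E7 36 A1.
Big-endian stores the most-significant byte at the lowest address.
The bytes are already most-significant first: 0x6BE736A1.
0x6BE736A1 = 1810314913.

1810314913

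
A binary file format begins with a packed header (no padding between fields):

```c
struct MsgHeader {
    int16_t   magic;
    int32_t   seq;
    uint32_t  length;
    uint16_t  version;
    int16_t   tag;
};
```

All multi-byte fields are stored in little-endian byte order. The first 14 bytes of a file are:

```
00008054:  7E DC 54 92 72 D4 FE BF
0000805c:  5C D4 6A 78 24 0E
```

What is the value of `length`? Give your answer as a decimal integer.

`length` follows `magic` (2 B), `seq` (4 B), so it starts at offset 2 + 4 = 6 and occupies 4 bytes.
Bytes at offsets 6..9: FE BF 5C D4.
Little-endian: lowest address holds the least-significant byte.
Reassemble most-significant byte first: D4 5C BF FE → 0xD45CBFFE.
0xD45CBFFE = 3562848254.

3562848254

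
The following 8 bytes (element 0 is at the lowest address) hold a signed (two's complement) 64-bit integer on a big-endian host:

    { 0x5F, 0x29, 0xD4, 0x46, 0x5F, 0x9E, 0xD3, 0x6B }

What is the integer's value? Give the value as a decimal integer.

Big-endian: lowest address holds the most-significant byte.
The bytes are already most-significant first: 0x5F29D4465F9ED36B.
0x5F29D4465F9ED36B = 6857245306365334379.

6857245306365334379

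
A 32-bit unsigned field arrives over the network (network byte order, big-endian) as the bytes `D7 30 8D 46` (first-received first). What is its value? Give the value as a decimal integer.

Big-endian: lowest address holds the most-significant byte.
The bytes are already most-significant first: 0xD7308D46.
0xD7308D46 = 3610283334.

3610283334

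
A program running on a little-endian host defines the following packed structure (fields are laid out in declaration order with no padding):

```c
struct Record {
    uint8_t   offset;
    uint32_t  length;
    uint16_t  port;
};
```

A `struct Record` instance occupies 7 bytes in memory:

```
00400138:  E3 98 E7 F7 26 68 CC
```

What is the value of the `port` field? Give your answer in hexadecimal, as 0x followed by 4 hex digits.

`port` follows `offset` (1 B), `length` (4 B), so it starts at offset 1 + 4 = 5 and occupies 2 bytes.
Bytes at offsets 5..6: 68 CC.
In little-endian order the low byte comes first in memory.
Reassemble most-significant byte first: CC 68 → 0xCC68.

0xCC68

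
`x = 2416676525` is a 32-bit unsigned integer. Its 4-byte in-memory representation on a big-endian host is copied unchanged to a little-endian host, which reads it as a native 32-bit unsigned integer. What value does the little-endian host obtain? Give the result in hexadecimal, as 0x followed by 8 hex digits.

2416676525 in 32-bit hexadecimal is 0x900B8EAD.
Stored big-endian, the bytes at ascending addresses are 90 0B 8E AD.
Read back as little-endian, the first byte is least significant, giving 0xAD8E0B90.

0xAD8E0B90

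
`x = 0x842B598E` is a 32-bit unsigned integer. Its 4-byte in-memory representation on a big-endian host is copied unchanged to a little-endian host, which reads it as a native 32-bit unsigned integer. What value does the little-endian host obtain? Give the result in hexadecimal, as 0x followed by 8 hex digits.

0x8E592B84

Stored big-endian, the bytes at ascending addresses are 84 2B 59 8E.
Read back as little-endian, the first byte is least significant, giving 0x8E592B84.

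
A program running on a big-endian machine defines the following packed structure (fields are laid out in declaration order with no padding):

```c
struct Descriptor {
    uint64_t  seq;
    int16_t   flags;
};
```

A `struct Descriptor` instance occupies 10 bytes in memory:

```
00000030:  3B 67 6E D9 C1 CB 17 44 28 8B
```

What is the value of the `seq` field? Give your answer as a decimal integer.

`seq` is the first field, at byte offset 0, occupying 8 bytes.
Bytes at offsets 0..7: 3B 67 6E D9 C1 CB 17 44.
Big-endian stores the most-significant byte at the lowest address.
The bytes are already most-significant first: 0x3B676ED9C1CB1744.
0x3B676ED9C1CB1744 = 4280511852377216836.

4280511852377216836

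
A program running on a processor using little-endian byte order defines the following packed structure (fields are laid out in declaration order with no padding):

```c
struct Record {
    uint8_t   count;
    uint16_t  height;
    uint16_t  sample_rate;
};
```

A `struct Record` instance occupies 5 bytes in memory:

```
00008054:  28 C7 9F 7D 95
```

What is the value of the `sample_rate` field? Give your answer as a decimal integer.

`sample_rate` follows `count` (1 B), `height` (2 B), so it starts at offset 1 + 2 = 3 and occupies 2 bytes.
Bytes at offsets 3..4: 7D 95.
Little-endian: lowest address holds the least-significant byte.
Reassemble most-significant byte first: 95 7D → 0x957D.
0x957D = 38269.

38269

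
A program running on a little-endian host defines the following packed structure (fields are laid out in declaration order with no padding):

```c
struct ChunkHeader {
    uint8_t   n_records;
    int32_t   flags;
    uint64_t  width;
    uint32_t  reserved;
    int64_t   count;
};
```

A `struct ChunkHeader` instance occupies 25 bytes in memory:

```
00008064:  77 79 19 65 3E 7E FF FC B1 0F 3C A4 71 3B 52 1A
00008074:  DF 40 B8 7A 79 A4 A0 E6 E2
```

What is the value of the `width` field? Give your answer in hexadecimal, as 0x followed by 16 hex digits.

`width` follows `n_records` (1 B), `flags` (4 B), so it starts at offset 1 + 4 = 5 and occupies 8 bytes.
Bytes at offsets 5..12: 7E FF FC B1 0F 3C A4 71.
Little-endian stores the least-significant byte at the lowest address.
Reassemble most-significant byte first: 71 A4 3C 0F B1 FC FF 7E → 0x71A43C0FB1FCFF7E.

0x71A43C0FB1FCFF7E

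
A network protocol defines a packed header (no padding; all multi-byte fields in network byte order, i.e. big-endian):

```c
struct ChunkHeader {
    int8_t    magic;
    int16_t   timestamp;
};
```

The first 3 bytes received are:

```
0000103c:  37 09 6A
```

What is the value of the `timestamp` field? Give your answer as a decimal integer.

`timestamp` follows `magic` (1 byte), so it starts at byte offset 1 and occupies 2 bytes.
Bytes at offsets 1..2: 09 6A.
In big-endian order the high byte comes first in memory.
The bytes are already most-significant first: 0x096A.
0x096A = 2410.

2410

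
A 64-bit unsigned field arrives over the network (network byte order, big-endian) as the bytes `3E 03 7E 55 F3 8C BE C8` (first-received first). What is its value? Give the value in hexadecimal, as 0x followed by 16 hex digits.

Big-endian stores the most-significant byte at the lowest address.
The bytes are already most-significant first: 0x3E037E55F38CBEC8.

0x3E037E55F38CBEC8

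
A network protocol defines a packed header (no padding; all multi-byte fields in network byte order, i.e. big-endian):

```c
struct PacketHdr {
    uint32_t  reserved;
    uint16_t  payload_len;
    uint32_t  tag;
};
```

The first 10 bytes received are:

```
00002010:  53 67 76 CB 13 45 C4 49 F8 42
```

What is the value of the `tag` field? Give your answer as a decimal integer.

3293182018

`tag` follows `reserved` (4 B), `payload_len` (2 B), so it starts at offset 4 + 2 = 6 and occupies 4 bytes.
Bytes at offsets 6..9: C4 49 F8 42.
Big-endian stores the most-significant byte at the lowest address.
The bytes are already most-significant first: 0xC449F842.
0xC449F842 = 3293182018.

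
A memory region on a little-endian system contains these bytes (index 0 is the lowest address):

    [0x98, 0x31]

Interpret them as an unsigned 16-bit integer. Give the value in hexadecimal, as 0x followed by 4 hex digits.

In little-endian order the low byte comes first in memory.
Reassemble most-significant byte first: 31 98 → 0x3198.

0x3198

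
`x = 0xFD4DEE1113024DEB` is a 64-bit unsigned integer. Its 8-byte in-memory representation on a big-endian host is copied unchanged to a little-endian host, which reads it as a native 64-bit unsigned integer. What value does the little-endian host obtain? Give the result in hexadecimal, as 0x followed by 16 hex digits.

Stored big-endian, the bytes at ascending addresses are FD 4D EE 11 13 02 4D EB.
Read back as little-endian, the first byte is least significant, giving 0xEB4D021311EE4DFD.

0xEB4D021311EE4DFD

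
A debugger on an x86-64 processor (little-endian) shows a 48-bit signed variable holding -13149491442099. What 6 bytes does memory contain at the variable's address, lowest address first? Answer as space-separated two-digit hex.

4D CE 3B 65 0A F4

Two's complement of -13149491442099 in 48 bits: 13149491442099 = 0x0BF59AC431B3; invert → 0xF40A653BCE4C; add 1 → 0xF40A653BCE4D.
Split into bytes (most-significant first): F4 0A 65 3B CE 4D.
Little-endian stores the least-significant byte at the lowest address.
So at ascending addresses the bytes are 4D CE 3B 65 0A F4.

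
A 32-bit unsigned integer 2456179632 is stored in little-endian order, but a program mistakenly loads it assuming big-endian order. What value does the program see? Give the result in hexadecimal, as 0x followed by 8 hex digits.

0xB0536692

2456179632 in 32-bit hexadecimal is 0x926653B0.
Stored little-endian, the bytes at ascending addresses are B0 53 66 92.
Read back as big-endian, the last byte is least significant, giving 0xB0536692.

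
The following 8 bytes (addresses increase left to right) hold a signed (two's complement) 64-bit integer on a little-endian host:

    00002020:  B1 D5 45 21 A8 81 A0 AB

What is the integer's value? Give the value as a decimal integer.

-6079716937837455951

Little-endian stores the least-significant byte at the lowest address.
Reassemble most-significant byte first: AB A0 81 A8 21 45 D5 B1 → 0xABA081A82145D5B1.
Top bit is set, so as a signed 64-bit value this is 0xABA081A82145D5B1 − 2^64 = -6079716937837455951.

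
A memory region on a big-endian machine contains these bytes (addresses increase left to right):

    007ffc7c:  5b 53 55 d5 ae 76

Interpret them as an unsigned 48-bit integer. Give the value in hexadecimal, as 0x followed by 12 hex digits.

Big-endian stores the most-significant byte at the lowest address.
The bytes are already most-significant first: 0x5B5355D5AE76.

0x5B5355D5AE76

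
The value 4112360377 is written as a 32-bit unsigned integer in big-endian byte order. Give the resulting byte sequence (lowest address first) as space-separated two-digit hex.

4112360377 in hexadecimal, padded to 32 bits, is 0xF51DA3B9.
Split into bytes (most-significant first): F5 1D A3 B9.
Big-endian stores the most-significant byte at the lowest address.
So the memory order matches the most-significant-first order: F5 1D A3 B9.

F5 1D A3 B9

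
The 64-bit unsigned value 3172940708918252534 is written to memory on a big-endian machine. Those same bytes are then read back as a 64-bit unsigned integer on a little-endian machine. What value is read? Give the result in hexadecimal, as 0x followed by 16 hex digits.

3172940708918252534 in 64-bit hexadecimal is 0x2C088CC38872D3F6.
Stored big-endian, the bytes at ascending addresses are 2C 08 8C C3 88 72 D3 F6.
Read back as little-endian, the first byte is least significant, giving 0xF6D37288C38C082C.

0xF6D37288C38C082C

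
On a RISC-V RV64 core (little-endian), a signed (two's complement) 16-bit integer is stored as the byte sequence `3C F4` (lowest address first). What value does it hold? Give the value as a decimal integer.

-3012

Little-endian stores the least-significant byte at the lowest address.
Reassemble most-significant byte first: F4 3C → 0xF43C.
Top bit is set, so as a signed 16-bit value this is 0xF43C − 2^16 = -3012.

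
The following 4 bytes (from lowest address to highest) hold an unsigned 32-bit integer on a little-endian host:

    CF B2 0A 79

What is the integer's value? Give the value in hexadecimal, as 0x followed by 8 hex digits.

In little-endian order the low byte comes first in memory.
Reassemble most-significant byte first: 79 0A B2 CF → 0x790AB2CF.

0x790AB2CF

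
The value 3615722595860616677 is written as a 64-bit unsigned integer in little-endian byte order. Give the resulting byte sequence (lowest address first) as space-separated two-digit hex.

E5 15 A0 44 8B A0 2D 32

3615722595860616677 in hexadecimal, padded to 64 bits, is 0x322DA08B44A015E5.
Split into bytes (most-significant first): 32 2D A0 8B 44 A0 15 E5.
In little-endian order the low byte comes first in memory.
So at ascending addresses the bytes are E5 15 A0 44 8B A0 2D 32.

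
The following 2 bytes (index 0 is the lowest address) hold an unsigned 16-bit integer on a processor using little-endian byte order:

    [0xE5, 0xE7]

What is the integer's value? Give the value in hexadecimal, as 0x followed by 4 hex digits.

Little-endian stores the least-significant byte at the lowest address.
Reassemble most-significant byte first: E7 E5 → 0xE7E5.

0xE7E5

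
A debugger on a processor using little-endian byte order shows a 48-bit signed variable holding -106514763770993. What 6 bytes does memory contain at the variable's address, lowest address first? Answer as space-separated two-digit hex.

Two's complement of -106514763770993 in 48 bits: 106514763770993 = 0x60DFE6A86C71; invert → 0x9F201957938E; add 1 → 0x9F201957938F.
Split into bytes (most-significant first): 9F 20 19 57 93 8F.
Little-endian: lowest address holds the least-significant byte.
So at ascending addresses the bytes are 8F 93 57 19 20 9F.

8F 93 57 19 20 9F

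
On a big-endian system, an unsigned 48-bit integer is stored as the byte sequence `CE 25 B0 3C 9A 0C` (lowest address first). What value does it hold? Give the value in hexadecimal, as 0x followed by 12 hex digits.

In big-endian order the high byte comes first in memory.
The bytes are already most-significant first: 0xCE25B03C9A0C.

0xCE25B03C9A0C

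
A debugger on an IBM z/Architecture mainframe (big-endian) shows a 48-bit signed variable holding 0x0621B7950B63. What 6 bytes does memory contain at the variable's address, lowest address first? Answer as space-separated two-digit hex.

Split into bytes (most-significant first): 06 21 B7 95 0B 63.
In big-endian order the high byte comes first in memory.
So the memory order matches the most-significant-first order: 06 21 B7 95 0B 63.

06 21 B7 95 0B 63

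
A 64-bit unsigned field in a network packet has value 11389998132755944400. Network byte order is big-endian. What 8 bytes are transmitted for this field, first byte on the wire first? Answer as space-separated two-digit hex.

9E 11 66 F4 77 47 D3 D0

11389998132755944400 in hexadecimal, padded to 64 bits, is 0x9E1166F47747D3D0.
Split into bytes (most-significant first): 9E 11 66 F4 77 47 D3 D0.
Big-endian stores the most-significant byte at the lowest address.
So the memory order matches the most-significant-first order: 9E 11 66 F4 77 47 D3 D0.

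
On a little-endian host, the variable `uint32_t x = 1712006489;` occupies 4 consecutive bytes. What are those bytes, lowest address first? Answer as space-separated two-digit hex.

1712006489 in hexadecimal, padded to 32 bits, is 0x660B2559.
Split into bytes (most-significant first): 66 0B 25 59.
In little-endian order the low byte comes first in memory.
So at ascending addresses the bytes are 59 25 0B 66.

59 25 0B 66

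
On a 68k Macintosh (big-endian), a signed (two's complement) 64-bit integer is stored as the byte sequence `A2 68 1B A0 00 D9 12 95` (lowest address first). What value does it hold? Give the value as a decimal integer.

-6744110067964374379

Big-endian: lowest address holds the most-significant byte.
The bytes are already most-significant first: 0xA2681BA000D91295.
Top bit is set, so as a signed 64-bit value this is 0xA2681BA000D91295 − 2^64 = -6744110067964374379.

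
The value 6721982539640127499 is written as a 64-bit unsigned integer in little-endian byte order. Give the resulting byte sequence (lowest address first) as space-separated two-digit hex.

0B C0 A0 55 81 47 49 5D

6721982539640127499 in hexadecimal, padded to 64 bits, is 0x5D49478155A0C00B.
Split into bytes (most-significant first): 5D 49 47 81 55 A0 C0 0B.
Little-endian: lowest address holds the least-significant byte.
So at ascending addresses the bytes are 0B C0 A0 55 81 47 49 5D.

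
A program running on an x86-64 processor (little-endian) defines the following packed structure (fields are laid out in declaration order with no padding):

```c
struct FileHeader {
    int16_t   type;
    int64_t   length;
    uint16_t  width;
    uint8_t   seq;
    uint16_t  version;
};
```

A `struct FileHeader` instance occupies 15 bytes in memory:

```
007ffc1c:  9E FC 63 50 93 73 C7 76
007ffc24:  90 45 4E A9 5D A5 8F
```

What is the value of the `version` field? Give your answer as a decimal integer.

36773

`version` follows `type` (2 B), `length` (8 B), `width` (2 B), `seq` (1 B), so it starts at offset 2 + 8 + 2 + 1 = 13 and occupies 2 bytes.
Bytes at offsets 13..14: A5 8F.
In little-endian order the low byte comes first in memory.
Reassemble most-significant byte first: 8F A5 → 0x8FA5.
0x8FA5 = 36773.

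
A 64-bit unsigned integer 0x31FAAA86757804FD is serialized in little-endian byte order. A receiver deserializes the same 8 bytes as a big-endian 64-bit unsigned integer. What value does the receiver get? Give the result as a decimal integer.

18231829637668469297

Stored little-endian, the bytes at ascending addresses are FD 04 78 75 86 AA FA 31.
Read back as big-endian, the last byte is least significant, giving 0xFD04787586AAFA31.
0xFD04787586AAFA31 = 18231829637668469297.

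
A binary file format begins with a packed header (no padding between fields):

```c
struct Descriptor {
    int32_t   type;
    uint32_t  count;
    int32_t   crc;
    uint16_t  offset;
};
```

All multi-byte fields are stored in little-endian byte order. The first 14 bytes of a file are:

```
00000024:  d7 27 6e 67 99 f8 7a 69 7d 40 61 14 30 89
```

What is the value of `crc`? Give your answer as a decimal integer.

341917821

`crc` follows `type` (4 B), `count` (4 B), so it starts at offset 4 + 4 = 8 and occupies 4 bytes.
Bytes at offsets 8..11: 7D 40 61 14.
Little-endian: lowest address holds the least-significant byte.
Reassemble most-significant byte first: 14 61 40 7D → 0x1461407D.
0x1461407D = 341917821.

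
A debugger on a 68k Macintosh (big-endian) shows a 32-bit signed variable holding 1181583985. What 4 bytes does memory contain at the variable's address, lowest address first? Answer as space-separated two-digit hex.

1181583985 in hexadecimal, padded to 32 bits, is 0x466D8A71.
Split into bytes (most-significant first): 46 6D 8A 71.
Big-endian: lowest address holds the most-significant byte.
So the memory order matches the most-significant-first order: 46 6D 8A 71.

46 6D 8A 71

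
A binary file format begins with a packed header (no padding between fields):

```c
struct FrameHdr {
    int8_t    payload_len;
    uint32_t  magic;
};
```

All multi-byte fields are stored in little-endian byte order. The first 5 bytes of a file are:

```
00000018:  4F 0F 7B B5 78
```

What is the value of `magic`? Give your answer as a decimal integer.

2025159439

`magic` follows `payload_len` (1 byte), so it starts at byte offset 1 and occupies 4 bytes.
Bytes at offsets 1..4: 0F 7B B5 78.
In little-endian order the low byte comes first in memory.
Reassemble most-significant byte first: 78 B5 7B 0F → 0x78B57B0F.
0x78B57B0F = 2025159439.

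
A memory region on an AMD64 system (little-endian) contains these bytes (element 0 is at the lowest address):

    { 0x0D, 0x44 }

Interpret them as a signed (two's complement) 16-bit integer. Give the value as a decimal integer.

Little-endian: lowest address holds the least-significant byte.
Reassemble most-significant byte first: 44 0D → 0x440D.
0x440D = 17421.

17421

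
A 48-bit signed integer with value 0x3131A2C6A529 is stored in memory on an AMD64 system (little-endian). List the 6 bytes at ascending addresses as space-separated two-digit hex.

29 A5 C6 A2 31 31

Split into bytes (most-significant first): 31 31 A2 C6 A5 29.
In little-endian order the low byte comes first in memory.
So at ascending addresses the bytes are 29 A5 C6 A2 31 31.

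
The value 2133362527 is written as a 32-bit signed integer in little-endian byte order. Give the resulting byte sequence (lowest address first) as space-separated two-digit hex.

2133362527 in hexadecimal, padded to 32 bits, is 0x7F28875F.
Split into bytes (most-significant first): 7F 28 87 5F.
Little-endian stores the least-significant byte at the lowest address.
So at ascending addresses the bytes are 5F 87 28 7F.

5F 87 28 7F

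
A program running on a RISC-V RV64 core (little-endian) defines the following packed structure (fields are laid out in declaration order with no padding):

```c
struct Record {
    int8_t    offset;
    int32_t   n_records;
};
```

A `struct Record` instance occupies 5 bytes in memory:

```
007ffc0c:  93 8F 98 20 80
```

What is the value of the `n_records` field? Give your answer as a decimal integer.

`n_records` follows `offset` (1 byte), so it starts at byte offset 1 and occupies 4 bytes.
Bytes at offsets 1..4: 8F 98 20 80.
Little-endian stores the least-significant byte at the lowest address.
Reassemble most-significant byte first: 80 20 98 8F → 0x8020988F.
Top bit is set, so as a signed 32-bit value this is 0x8020988F − 2^32 = -2145347441.

-2145347441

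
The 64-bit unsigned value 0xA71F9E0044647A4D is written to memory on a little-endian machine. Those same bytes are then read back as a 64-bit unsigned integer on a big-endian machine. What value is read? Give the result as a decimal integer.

5582884931310067623

Stored little-endian, the bytes at ascending addresses are 4D 7A 64 44 00 9E 1F A7.
Read back as big-endian, the last byte is least significant, giving 0x4D7A6444009E1FA7.
0x4D7A6444009E1FA7 = 5582884931310067623.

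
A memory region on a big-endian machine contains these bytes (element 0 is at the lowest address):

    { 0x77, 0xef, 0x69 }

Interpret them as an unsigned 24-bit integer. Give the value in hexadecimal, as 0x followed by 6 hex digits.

0x77EF69

Big-endian: lowest address holds the most-significant byte.
The bytes are already most-significant first: 0x77EF69.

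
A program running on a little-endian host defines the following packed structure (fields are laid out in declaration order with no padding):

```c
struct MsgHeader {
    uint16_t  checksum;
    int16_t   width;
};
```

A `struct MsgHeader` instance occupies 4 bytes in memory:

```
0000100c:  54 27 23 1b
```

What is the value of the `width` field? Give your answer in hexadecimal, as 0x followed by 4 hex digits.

`width` follows `checksum` (2 bytes), so it starts at byte offset 2 and occupies 2 bytes.
Bytes at offsets 2..3: 23 1B.
In little-endian order the low byte comes first in memory.
Reassemble most-significant byte first: 1B 23 → 0x1B23.

0x1B23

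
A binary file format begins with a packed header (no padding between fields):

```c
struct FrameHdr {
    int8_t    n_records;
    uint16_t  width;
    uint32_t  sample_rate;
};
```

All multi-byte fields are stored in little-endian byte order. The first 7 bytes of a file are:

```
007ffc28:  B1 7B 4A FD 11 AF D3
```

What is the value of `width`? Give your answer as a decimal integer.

19067

`width` follows `n_records` (1 byte), so it starts at byte offset 1 and occupies 2 bytes.
Bytes at offsets 1..2: 7B 4A.
Little-endian: lowest address holds the least-significant byte.
Reassemble most-significant byte first: 4A 7B → 0x4A7B.
0x4A7B = 19067.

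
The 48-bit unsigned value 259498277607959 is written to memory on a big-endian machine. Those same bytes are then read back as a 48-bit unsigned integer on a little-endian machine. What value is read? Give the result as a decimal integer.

259498277607959 in 48-bit hexadecimal is 0xEC0326A81A17.
Stored big-endian, the bytes at ascending addresses are EC 03 26 A8 1A 17.
Read back as little-endian, the first byte is least significant, giving 0x171AA82603EC.
0x171AA82603EC = 25403257652204.

25403257652204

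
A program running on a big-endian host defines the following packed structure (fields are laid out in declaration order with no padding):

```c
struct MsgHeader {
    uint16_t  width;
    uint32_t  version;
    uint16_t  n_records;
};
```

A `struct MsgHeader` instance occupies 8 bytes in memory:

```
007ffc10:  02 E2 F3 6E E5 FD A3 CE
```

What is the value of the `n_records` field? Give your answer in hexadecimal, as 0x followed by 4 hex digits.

0xA3CE

`n_records` follows `width` (2 B), `version` (4 B), so it starts at offset 2 + 4 = 6 and occupies 2 bytes.
Bytes at offsets 6..7: A3 CE.
Big-endian: lowest address holds the most-significant byte.
The bytes are already most-significant first: 0xA3CE.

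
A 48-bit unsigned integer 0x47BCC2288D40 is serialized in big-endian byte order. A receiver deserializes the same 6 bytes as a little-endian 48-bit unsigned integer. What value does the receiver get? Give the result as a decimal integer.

70975018417223

Stored big-endian, the bytes at ascending addresses are 47 BC C2 28 8D 40.
Read back as little-endian, the first byte is least significant, giving 0x408D28C2BC47.
0x408D28C2BC47 = 70975018417223.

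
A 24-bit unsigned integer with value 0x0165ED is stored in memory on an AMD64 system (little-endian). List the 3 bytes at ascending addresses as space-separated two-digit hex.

Split into bytes (most-significant first): 01 65 ED.
Little-endian: lowest address holds the least-significant byte.
So at ascending addresses the bytes are ED 65 01.

ED 65 01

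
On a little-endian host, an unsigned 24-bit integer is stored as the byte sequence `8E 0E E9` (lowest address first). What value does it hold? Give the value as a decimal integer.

15273614

Little-endian: lowest address holds the least-significant byte.
Reassemble most-significant byte first: E9 0E 8E → 0xE90E8E.
0xE90E8E = 15273614.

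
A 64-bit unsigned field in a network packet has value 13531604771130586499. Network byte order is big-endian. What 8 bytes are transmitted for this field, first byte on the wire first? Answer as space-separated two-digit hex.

13531604771130586499 in hexadecimal, padded to 64 bits, is 0xBBC9EAD888383583.
Split into bytes (most-significant first): BB C9 EA D8 88 38 35 83.
In big-endian order the high byte comes first in memory.
So the memory order matches the most-significant-first order: BB C9 EA D8 88 38 35 83.

BB C9 EA D8 88 38 35 83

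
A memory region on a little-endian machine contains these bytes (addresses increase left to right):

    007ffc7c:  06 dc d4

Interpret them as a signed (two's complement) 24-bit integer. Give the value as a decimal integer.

In little-endian order the low byte comes first in memory.
Reassemble most-significant byte first: D4 DC 06 → 0xD4DC06.
Top bit is set, so as a signed 24-bit value this is 0xD4DC06 − 2^24 = -2827258.

-2827258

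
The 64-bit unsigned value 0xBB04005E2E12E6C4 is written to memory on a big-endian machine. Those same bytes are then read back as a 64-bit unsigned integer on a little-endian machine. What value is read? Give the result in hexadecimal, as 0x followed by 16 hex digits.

0xC4E6122E5E0004BB

Stored big-endian, the bytes at ascending addresses are BB 04 00 5E 2E 12 E6 C4.
Read back as little-endian, the first byte is least significant, giving 0xC4E6122E5E0004BB.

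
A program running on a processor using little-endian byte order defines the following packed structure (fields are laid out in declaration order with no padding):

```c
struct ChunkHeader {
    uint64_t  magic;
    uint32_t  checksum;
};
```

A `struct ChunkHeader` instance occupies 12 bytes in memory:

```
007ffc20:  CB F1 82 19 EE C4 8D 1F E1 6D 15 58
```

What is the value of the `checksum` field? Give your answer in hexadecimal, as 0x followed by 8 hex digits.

`checksum` follows `magic` (8 bytes), so it starts at byte offset 8 and occupies 4 bytes.
Bytes at offsets 8..11: E1 6D 15 58.
In little-endian order the low byte comes first in memory.
Reassemble most-significant byte first: 58 15 6D E1 → 0x58156DE1.

0x58156DE1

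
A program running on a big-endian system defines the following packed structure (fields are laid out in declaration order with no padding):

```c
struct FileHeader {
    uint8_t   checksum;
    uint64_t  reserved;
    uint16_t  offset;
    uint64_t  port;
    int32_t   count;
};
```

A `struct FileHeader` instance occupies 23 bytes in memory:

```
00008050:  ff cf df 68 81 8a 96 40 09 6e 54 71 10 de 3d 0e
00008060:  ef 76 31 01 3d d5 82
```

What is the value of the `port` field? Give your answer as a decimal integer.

`port` follows `checksum` (1 B), `reserved` (8 B), `offset` (2 B), so it starts at offset 1 + 8 + 2 = 11 and occupies 8 bytes.
Bytes at offsets 11..18: 71 10 DE 3D 0E EF 76 31.
In big-endian order the high byte comes first in memory.
The bytes are already most-significant first: 0x7110DE3D0EEF7631.
0x7110DE3D0EEF7631 = 8147256079738172977.

8147256079738172977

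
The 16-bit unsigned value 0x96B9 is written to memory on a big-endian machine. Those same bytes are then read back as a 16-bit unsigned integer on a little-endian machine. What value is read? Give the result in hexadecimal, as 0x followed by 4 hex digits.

0xB996

Stored big-endian, the bytes at ascending addresses are 96 B9.
Read back as little-endian, the first byte is least significant, giving 0xB996.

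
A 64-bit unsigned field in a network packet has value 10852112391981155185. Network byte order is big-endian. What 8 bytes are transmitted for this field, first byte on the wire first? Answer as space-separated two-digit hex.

10852112391981155185 in hexadecimal, padded to 64 bits, is 0x969A72B93AA6C371.
Split into bytes (most-significant first): 96 9A 72 B9 3A A6 C3 71.
Big-endian stores the most-significant byte at the lowest address.
So the memory order matches the most-significant-first order: 96 9A 72 B9 3A A6 C3 71.

96 9A 72 B9 3A A6 C3 71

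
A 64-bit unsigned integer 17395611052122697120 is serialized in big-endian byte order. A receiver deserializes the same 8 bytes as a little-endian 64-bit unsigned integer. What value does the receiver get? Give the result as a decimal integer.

17395611052122697120 in 64-bit hexadecimal is 0xF169A01604A1EDA0.
Stored big-endian, the bytes at ascending addresses are F1 69 A0 16 04 A1 ED A0.
Read back as little-endian, the first byte is least significant, giving 0xA0EDA10416A069F1.
0xA0EDA10416A069F1 = 11596101654480447985.

11596101654480447985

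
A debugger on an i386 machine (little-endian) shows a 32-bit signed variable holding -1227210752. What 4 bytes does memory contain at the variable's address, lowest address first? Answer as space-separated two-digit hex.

Two's complement of -1227210752 in 32 bits: 1227210752 = 0x4925C000; invert → 0xB6DA3FFF; add 1 → 0xB6DA4000.
Split into bytes (most-significant first): B6 DA 40 00.
Little-endian: lowest address holds the least-significant byte.
So at ascending addresses the bytes are 00 40 DA B6.

00 40 DA B6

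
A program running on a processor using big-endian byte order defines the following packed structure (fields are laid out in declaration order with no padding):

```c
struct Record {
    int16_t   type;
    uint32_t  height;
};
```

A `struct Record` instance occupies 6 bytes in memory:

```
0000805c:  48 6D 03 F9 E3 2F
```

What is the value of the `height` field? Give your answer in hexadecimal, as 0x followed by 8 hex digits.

`height` follows `type` (2 bytes), so it starts at byte offset 2 and occupies 4 bytes.
Bytes at offsets 2..5: 03 F9 E3 2F.
Big-endian: lowest address holds the most-significant byte.
The bytes are already most-significant first: 0x03F9E32F.

0x03F9E32F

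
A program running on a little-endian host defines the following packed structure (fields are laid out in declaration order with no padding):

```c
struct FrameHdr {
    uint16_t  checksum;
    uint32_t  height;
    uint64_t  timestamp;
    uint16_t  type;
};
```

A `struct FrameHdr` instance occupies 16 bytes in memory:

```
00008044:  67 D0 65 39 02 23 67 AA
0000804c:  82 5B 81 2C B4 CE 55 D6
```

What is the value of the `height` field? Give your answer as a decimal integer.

`height` follows `checksum` (2 bytes), so it starts at byte offset 2 and occupies 4 bytes.
Bytes at offsets 2..5: 65 39 02 23.
Little-endian: lowest address holds the least-significant byte.
Reassemble most-significant byte first: 23 02 39 65 → 0x23023965.
0x23023965 = 587348325.

587348325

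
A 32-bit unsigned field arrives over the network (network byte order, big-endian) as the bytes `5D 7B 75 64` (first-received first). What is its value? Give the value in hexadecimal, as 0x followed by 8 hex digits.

Big-endian: lowest address holds the most-significant byte.
The bytes are already most-significant first: 0x5D7B7564.

0x5D7B7564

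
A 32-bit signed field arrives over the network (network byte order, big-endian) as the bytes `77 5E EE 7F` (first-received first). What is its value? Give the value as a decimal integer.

In big-endian order the high byte comes first in memory.
The bytes are already most-significant first: 0x775EEE7F.
0x775EEE7F = 2002710143.

2002710143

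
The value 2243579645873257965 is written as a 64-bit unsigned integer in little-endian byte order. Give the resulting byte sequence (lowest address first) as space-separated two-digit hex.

ED 7D 92 09 CD CB 22 1F

2243579645873257965 in hexadecimal, padded to 64 bits, is 0x1F22CBCD09927DED.
Split into bytes (most-significant first): 1F 22 CB CD 09 92 7D ED.
Little-endian: lowest address holds the least-significant byte.
So at ascending addresses the bytes are ED 7D 92 09 CD CB 22 1F.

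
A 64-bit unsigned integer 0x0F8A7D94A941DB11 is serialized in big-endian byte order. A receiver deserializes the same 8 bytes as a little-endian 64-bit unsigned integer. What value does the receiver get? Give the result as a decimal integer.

Stored big-endian, the bytes at ascending addresses are 0F 8A 7D 94 A9 41 DB 11.
Read back as little-endian, the first byte is least significant, giving 0x11DB41A9947D8A0F.
0x11DB41A9947D8A0F = 1286694315140942351.

1286694315140942351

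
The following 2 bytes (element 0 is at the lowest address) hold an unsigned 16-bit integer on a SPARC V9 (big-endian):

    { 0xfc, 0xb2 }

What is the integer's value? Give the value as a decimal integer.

64690

Big-endian stores the most-significant byte at the lowest address.
The bytes are already most-significant first: 0xFCB2.
0xFCB2 = 64690.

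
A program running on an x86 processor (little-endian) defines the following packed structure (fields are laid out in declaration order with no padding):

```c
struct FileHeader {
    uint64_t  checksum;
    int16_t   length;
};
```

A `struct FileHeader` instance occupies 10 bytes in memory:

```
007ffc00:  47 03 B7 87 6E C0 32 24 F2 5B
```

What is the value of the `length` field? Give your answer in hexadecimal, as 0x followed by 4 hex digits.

`length` follows `checksum` (8 bytes), so it starts at byte offset 8 and occupies 2 bytes.
Bytes at offsets 8..9: F2 5B.
In little-endian order the low byte comes first in memory.
Reassemble most-significant byte first: 5B F2 → 0x5BF2.

0x5BF2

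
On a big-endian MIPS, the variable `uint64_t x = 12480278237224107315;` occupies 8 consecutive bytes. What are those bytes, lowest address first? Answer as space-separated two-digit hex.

12480278237224107315 in hexadecimal, padded to 64 bits, is 0xAD32DAEEF3C7FD33.
Split into bytes (most-significant first): AD 32 DA EE F3 C7 FD 33.
Big-endian: lowest address holds the most-significant byte.
So the memory order matches the most-significant-first order: AD 32 DA EE F3 C7 FD 33.

AD 32 DA EE F3 C7 FD 33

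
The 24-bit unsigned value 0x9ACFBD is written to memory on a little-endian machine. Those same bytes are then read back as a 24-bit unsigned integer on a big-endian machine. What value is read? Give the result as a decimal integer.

Stored little-endian, the bytes at ascending addresses are BD CF 9A.
Read back as big-endian, the last byte is least significant, giving 0xBDCF9A.
0xBDCF9A = 12439450.

12439450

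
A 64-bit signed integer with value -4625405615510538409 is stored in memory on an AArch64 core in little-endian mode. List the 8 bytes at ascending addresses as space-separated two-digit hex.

Two's complement of -4625405615510538409 in 64 bits: 4625405615510538409 = 0x4030BDE69E9A48A9; invert → 0xBFCF42196165B756; add 1 → 0xBFCF42196165B757.
Split into bytes (most-significant first): BF CF 42 19 61 65 B7 57.
In little-endian order the low byte comes first in memory.
So at ascending addresses the bytes are 57 B7 65 61 19 42 CF BF.

57 B7 65 61 19 42 CF BF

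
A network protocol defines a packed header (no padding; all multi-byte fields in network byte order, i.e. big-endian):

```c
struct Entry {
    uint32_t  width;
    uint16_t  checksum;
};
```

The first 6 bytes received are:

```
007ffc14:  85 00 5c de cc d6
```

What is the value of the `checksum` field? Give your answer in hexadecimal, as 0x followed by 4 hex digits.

0xCCD6

`checksum` follows `width` (4 bytes), so it starts at byte offset 4 and occupies 2 bytes.
Bytes at offsets 4..5: CC D6.
Big-endian stores the most-significant byte at the lowest address.
The bytes are already most-significant first: 0xCCD6.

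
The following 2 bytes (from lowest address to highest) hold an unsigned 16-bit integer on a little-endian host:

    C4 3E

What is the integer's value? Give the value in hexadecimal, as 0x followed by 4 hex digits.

0x3EC4

Little-endian stores the least-significant byte at the lowest address.
Reassemble most-significant byte first: 3E C4 → 0x3EC4.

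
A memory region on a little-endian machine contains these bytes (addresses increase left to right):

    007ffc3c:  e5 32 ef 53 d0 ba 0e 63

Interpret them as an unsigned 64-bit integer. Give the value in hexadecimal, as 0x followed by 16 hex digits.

In little-endian order the low byte comes first in memory.
Reassemble most-significant byte first: 63 0E BA D0 53 EF 32 E5 → 0x630EBAD053EF32E5.

0x630EBAD053EF32E5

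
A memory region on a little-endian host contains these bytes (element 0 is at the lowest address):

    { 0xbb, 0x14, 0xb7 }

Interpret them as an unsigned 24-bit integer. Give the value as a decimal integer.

Little-endian: lowest address holds the least-significant byte.
Reassemble most-significant byte first: B7 14 BB → 0xB714BB.
0xB714BB = 11998395.

11998395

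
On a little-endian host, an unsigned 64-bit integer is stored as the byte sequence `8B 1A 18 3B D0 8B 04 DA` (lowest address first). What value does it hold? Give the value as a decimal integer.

15709835126636026507

Little-endian stores the least-significant byte at the lowest address.
Reassemble most-significant byte first: DA 04 8B D0 3B 18 1A 8B → 0xDA048BD03B181A8B.
0xDA048BD03B181A8B = 15709835126636026507.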